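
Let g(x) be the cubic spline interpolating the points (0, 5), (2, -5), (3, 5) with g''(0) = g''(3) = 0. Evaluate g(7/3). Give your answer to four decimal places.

-2.5926

Put M_i = g'' at the i-th knot. Here h = (2, 1) and Δ = (-5, 10), so the interior equations h_(i-1)·M_(i-1) + 2(h_(i-1)+h_i)·M_i + h_i·M_(i+1) = 6(Δ_i − Δ_(i-1)) read
  2·M_0 + 6·M_1 + 1·M_2 = 6(Δ_1 - Δ_0) = 90
Natural end conditions: M_0 = M_2 = 0.
Hence M_0 = 0, M_1 = 15, M_2 = 0.
On [2, 3], g(x) = -5 + 5·(x - 2) + 15/2·(x - 2)² - 5/2·(x - 2)³.
With (x - 2) = 1/3: g(7/3) = -70/27.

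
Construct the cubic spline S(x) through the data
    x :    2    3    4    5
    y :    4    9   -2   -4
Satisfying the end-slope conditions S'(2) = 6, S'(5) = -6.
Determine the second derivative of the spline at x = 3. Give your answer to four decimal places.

-34.8000

Let M_i = S''(x_i). Step sizes h_i = 1, 1, 1; slopes of the chords Δ_i = (y_(i+1) - y_i)/h_i = 5, -11, -2.
  1·M_0 + 4·M_1 + 1·M_2 = 6(Δ_1 - Δ_0) = -96
  1·M_1 + 4·M_2 + 1·M_3 = 6(Δ_2 - Δ_1) = 54
Clamped end conditions give two more equations: 2h_0·M_0 + h_0·M_1 = 6(Δ_0 - S'(2)) = -6 and h_2·M_2 + 2h_2·M_3 = 6(S'(5) - Δ_2) = -24.
Solving: M_0 = 72/5, M_1 = -174/5, M_2 = 144/5, M_3 = -132/5.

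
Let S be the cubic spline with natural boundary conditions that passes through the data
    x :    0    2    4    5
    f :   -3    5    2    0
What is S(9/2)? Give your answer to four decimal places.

Put M_i = S'' at the i-th knot. Here h = (2, 2, 1) and Δ = (4, -3/2, -2), so the interior equations h_(i-1)·M_(i-1) + 2(h_(i-1)+h_i)·M_i + h_i·M_(i+1) = 6(Δ_i − Δ_(i-1)) read
  2·M_0 + 8·M_1 + 2·M_2 = 6(Δ_1 - Δ_0) = -33
  2·M_1 + 6·M_2 + 1·M_3 = 6(Δ_2 - Δ_1) = -3
Natural end conditions: M_0 = M_3 = 0.
Solving the tridiagonal system: M_0 = 0, M_1 = -48/11, M_2 = 21/22, M_3 = 0.
On [4, 5], S(x) = 2 - 51/22·(x - 4) + 21/44·(x - 4)² - 7/44·(x - 4)³.
With (x - 4) = 1/2: S(9/2) = 331/352.

0.9403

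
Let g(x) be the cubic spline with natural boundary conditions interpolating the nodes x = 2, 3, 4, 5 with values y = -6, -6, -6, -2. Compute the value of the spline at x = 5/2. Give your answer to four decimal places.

Put σ_i = g'' at the i-th knot. Here h = (1, 1, 1) and Δ = (0, 0, 4), so the interior equations h_(i-1)·σ_(i-1) + 2(h_(i-1)+h_i)·σ_i + h_i·σ_(i+1) = 6(Δ_i − Δ_(i-1)) read
  1·σ_0 + 4·σ_1 + 1·σ_2 = 6(Δ_1 - Δ_0) = 0
  1·σ_1 + 4·σ_2 + 1·σ_3 = 6(Δ_2 - Δ_1) = 24
Natural end conditions: σ_0 = σ_3 = 0.
Forward elimination and back-substitution give σ_0 = 0, σ_1 = -8/5, σ_2 = 32/5, σ_3 = 0.
On [2, 3], g(x) = -6 + 4/15·(x - 2) + 0·(x - 2)² - 4/15·(x - 2)³.
With (x - 2) = 1/2: g(5/2) = -59/10.

-5.9000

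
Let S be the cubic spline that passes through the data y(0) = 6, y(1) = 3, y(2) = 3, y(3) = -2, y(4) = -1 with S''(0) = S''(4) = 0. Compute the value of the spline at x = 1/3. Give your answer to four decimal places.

Write M_i for S''(x_i). With h_i = 1, 1, 1, 1 and divided differences Δ_i = -3, 0, -5, 1, the continuity of S' gives the tridiagonal system
  1·M_0 + 4·M_1 + 1·M_2 = 6(Δ_1 - Δ_0) = 18
  1·M_1 + 4·M_2 + 1·M_3 = 6(Δ_2 - Δ_1) = -30
  1·M_2 + 4·M_3 + 1·M_4 = 6(Δ_3 - Δ_2) = 36
Natural end conditions: M_0 = M_4 = 0.
Solving: M_0 = 0, M_1 = 213/28, M_2 = -87/7, M_3 = 339/28, M_4 = 0.
On [0, 1], S(x) = 6 - 239/56·x + 0·x² + 71/56·x³.
With x = 1/3: S(1/3) = 874/189.

4.6243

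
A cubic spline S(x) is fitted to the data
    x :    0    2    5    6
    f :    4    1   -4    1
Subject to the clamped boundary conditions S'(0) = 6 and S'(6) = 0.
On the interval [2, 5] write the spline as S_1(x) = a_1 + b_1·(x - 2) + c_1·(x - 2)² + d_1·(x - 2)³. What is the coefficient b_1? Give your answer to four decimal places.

Put M_i = S'' at the i-th knot. Here h = (2, 3, 1) and Δ = (-3/2, -5/3, 5), so the interior equations h_(i-1)·M_(i-1) + 2(h_(i-1)+h_i)·M_i + h_i·M_(i+1) = 6(Δ_i − Δ_(i-1)) read
  2·M_0 + 10·M_1 + 3·M_2 = 6(Δ_1 - Δ_0) = -1
  3·M_1 + 8·M_2 + 1·M_3 = 6(Δ_2 - Δ_1) = 40
Clamped end conditions give two more equations: 2h_0·M_0 + h_0·M_1 = 6(Δ_0 - S'(0)) = -45 and h_2·M_2 + 2h_2·M_3 = 6(S'(6) - Δ_2) = -30.
Solving the tridiagonal system: M_0 = -875/78, M_1 = -5/78, M_2 = 287/39, M_3 = -1457/78.
On [2, 5], with S_1(x) = a_1 + b_1·(x - 2) + c_1·(x - 2)² + d_1·(x - 2)³: c_1 = M_1/2 = -5/156, d_1 = (M_2 - M_1)/(6h_1) = 193/468, b_1 = Δ_1 - h_1(2M_1 + M_2)/6 = -206/39.

-5.2821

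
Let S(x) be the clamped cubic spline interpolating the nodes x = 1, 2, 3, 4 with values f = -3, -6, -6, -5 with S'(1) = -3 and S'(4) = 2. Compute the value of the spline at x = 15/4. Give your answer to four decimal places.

Let M_i = S''(x_i). Step sizes h_i = 1, 1, 1; slopes of the chords Δ_i = (y_(i+1) - y_i)/h_i = -3, 0, 1.
  1·M_0 + 4·M_1 + 1·M_2 = 6(Δ_1 - Δ_0) = 18
  1·M_1 + 4·M_2 + 1·M_3 = 6(Δ_2 - Δ_1) = 6
Clamped end conditions give two more equations: 2h_0·M_0 + h_0·M_1 = 6(Δ_0 - S'(1)) = 0 and h_2·M_2 + 2h_2·M_3 = 6(S'(4) - Δ_2) = 6.
Solving the tridiagonal system: M_0 = -8/3, M_1 = 16/3, M_2 = -2/3, M_3 = 10/3.
On [3, 4], S(x) = -6 + 2/3·(x - 3) - 1/3·(x - 3)² + 2/3·(x - 3)³.
With (x - 3) = 3/4: S(15/4) = -173/32.

-5.4063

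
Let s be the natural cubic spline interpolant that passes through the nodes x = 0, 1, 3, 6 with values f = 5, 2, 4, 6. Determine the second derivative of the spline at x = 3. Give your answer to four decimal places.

-1.0714

Put M_i = s'' at the i-th knot. Here h = (1, 2, 3) and Δ = (-3, 1, 2/3), so the interior equations h_(i-1)·M_(i-1) + 2(h_(i-1)+h_i)·M_i + h_i·M_(i+1) = 6(Δ_i − Δ_(i-1)) read
  1·M_0 + 6·M_1 + 2·M_2 = 6(Δ_1 - Δ_0) = 24
  2·M_1 + 10·M_2 + 3·M_3 = 6(Δ_2 - Δ_1) = -2
Natural end conditions: M_0 = M_3 = 0.
Forward elimination and back-substitution give M_0 = 0, M_1 = 61/14, M_2 = -15/14, M_3 = 0.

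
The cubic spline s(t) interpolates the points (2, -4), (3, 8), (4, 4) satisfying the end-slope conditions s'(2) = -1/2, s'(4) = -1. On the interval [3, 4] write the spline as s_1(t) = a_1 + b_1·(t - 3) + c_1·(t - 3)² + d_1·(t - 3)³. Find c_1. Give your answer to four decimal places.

Put M_i = s'' at the i-th knot. Here h = (1, 1) and Δ = (12, -4), so the interior equations h_(i-1)·M_(i-1) + 2(h_(i-1)+h_i)·M_i + h_i·M_(i+1) = 6(Δ_i − Δ_(i-1)) read
  1·M_0 + 4·M_1 + 1·M_2 = 6(Δ_1 - Δ_0) = -96
Clamped end conditions give two more equations: 2h_0·M_0 + h_0·M_1 = 6(Δ_0 - s'(2)) = 75 and h_1·M_1 + 2h_1·M_2 = 6(s'(4) - Δ_1) = 18.
Solving the tridiagonal system: M_0 = 245/4, M_1 = -95/2, M_2 = 131/4.
On [3, 4], with s_1(t) = a_1 + b_1·(t - 3) + c_1·(t - 3)² + d_1·(t - 3)³: c_1 = M_1/2 = -95/4, d_1 = (M_2 - M_1)/(6h_1) = 107/8, b_1 = Δ_1 - h_1(2M_1 + M_2)/6 = 51/8.

-23.7500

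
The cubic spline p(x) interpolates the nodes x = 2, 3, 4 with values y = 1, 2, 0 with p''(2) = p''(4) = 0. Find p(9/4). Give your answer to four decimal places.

1.4258

Write M_i for p''(x_i). With h_i = 1, 1 and divided differences Δ_i = 1, -2, the continuity of p' gives the tridiagonal system
  1·M_0 + 4·M_1 + 1·M_2 = 6(Δ_1 - Δ_0) = -18
Natural end conditions: M_0 = M_2 = 0.
Solving the tridiagonal system: M_0 = 0, M_1 = -9/2, M_2 = 0.
On [2, 3], p(x) = 1 + 7/4·(x - 2) + 0·(x - 2)² - 3/4·(x - 2)³.
With (x - 2) = 1/4: p(9/4) = 365/256.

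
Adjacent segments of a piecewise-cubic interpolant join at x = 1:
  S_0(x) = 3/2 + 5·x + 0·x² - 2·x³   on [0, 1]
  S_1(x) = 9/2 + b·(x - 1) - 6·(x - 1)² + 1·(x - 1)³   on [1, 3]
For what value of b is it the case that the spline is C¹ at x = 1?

S_0'(x) = 5 + 0·x - 6·x², so S_0'(1) = -1. On the right, S_1'(1) = b, so b = -1.

-1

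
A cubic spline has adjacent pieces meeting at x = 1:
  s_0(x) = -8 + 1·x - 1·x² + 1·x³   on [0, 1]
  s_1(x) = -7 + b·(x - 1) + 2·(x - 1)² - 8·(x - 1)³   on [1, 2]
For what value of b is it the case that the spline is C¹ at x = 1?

s_0'(x) = 1 - 2·x + 3·x², so s_0'(1) = 2. On the right, s_1'(1) = b, so b = 2.

2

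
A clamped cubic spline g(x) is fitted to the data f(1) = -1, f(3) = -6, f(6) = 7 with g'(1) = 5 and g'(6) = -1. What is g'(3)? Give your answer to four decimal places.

Put m_i = g'' at the i-th knot. Here h = (2, 3) and Δ = (-5/2, 13/3), so the interior equations h_(i-1)·m_(i-1) + 2(h_(i-1)+h_i)·m_i + h_i·m_(i+1) = 6(Δ_i − Δ_(i-1)) read
  2·m_0 + 10·m_1 + 3·m_2 = 6(Δ_1 - Δ_0) = 41
Clamped end conditions give two more equations: 2h_0·m_0 + h_0·m_1 = 6(Δ_0 - g'(1)) = -45 and h_1·m_1 + 2h_1·m_2 = 6(g'(6) - Δ_1) = -32.
Solving: m_0 = -331/20, m_1 = 53/5, m_2 = -319/30.
On [3, 6], g'(x) = b_1 + 2c_1·(x - 3) + 3d_1·(x - 3)² with b_1 = Δ_1 - h_1(2m_1 + m_2)/6 = -19/20, c_1 = m_1/2 = 53/10, d_1 = (m_2 - m_1)/(6h_1) = -637/540. So g'(3) = -19/20.

-0.9500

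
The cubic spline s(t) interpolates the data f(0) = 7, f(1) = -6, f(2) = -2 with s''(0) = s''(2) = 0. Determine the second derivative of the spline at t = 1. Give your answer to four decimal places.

25.5000

With m_i denoting the second derivative at x_i, h_i = 1, 1, and Δ_i = (y_(i+1) − y_i)/h_i = -13, 4:
  1·m_0 + 4·m_1 + 1·m_2 = 6(Δ_1 - Δ_0) = 102
Natural end conditions: m_0 = m_2 = 0.
Solving the tridiagonal system: m_0 = 0, m_1 = 51/2, m_2 = 0.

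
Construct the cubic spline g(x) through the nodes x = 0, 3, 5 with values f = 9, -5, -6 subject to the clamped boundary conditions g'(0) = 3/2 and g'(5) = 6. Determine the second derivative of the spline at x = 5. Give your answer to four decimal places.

Let M_i = g''(x_i). Step sizes h_i = 3, 2; slopes of the chords Δ_i = (y_(i+1) - y_i)/h_i = -14/3, -1/2.
  3·M_0 + 10·M_1 + 2·M_2 = 6(Δ_1 - Δ_0) = 25
Clamped end conditions give two more equations: 2h_0·M_0 + h_0·M_1 = 6(Δ_0 - g'(0)) = -37 and h_1·M_1 + 2h_1·M_2 = 6(g'(5) - Δ_1) = 39.
Forward elimination and back-substitution give M_0 = -233/30, M_1 = 16/5, M_2 = 163/20.

8.1500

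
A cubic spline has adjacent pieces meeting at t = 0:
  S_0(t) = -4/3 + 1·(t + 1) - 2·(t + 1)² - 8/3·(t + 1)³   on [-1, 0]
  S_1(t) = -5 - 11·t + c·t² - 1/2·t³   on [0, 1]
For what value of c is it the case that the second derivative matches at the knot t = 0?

S_0''(t) = -4 - 16·(t + 1), so S_0''(0) = -20. On the right, S_1''(0) = 2c, so c = -10.

-10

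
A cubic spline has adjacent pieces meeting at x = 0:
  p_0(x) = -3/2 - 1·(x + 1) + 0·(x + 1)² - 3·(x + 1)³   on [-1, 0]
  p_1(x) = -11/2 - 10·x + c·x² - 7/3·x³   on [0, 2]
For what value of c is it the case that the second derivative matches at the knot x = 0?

p_0''(x) = 0 - 18·(x + 1), so p_0''(0) = -18. On the right, p_1''(0) = 2c, so c = -9.

-9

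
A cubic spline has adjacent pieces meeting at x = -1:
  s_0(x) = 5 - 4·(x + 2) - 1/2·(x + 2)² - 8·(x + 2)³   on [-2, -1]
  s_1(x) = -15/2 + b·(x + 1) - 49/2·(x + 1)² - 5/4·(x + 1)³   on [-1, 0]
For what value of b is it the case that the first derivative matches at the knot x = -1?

-29

s_0'(x) = -4 - 1·(x + 2) - 24·(x + 2)², so s_0'(-1) = -29. On the right, s_1'(-1) = b, so b = -29.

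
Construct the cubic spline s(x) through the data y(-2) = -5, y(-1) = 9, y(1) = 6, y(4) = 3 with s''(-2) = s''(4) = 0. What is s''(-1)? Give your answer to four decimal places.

Let m_i = s''(x_i). Step sizes h_i = 1, 2, 3; slopes of the chords Δ_i = (y_(i+1) - y_i)/h_i = 14, -3/2, -1.
  1·m_0 + 6·m_1 + 2·m_2 = 6(Δ_1 - Δ_0) = -93
  2·m_1 + 10·m_2 + 3·m_3 = 6(Δ_2 - Δ_1) = 3
Natural end conditions: m_0 = m_3 = 0.
Solving: m_0 = 0, m_1 = -117/7, m_2 = 51/14, m_3 = 0.

-16.7143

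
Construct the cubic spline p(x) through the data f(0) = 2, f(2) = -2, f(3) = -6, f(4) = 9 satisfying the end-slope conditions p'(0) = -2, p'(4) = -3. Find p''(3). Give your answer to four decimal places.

51.6364

Put m_i = p'' at the i-th knot. Here h = (2, 1, 1) and Δ = (-2, -4, 15), so the interior equations h_(i-1)·m_(i-1) + 2(h_(i-1)+h_i)·m_i + h_i·m_(i+1) = 6(Δ_i − Δ_(i-1)) read
  2·m_0 + 6·m_1 + 1·m_2 = 6(Δ_1 - Δ_0) = -12
  1·m_1 + 4·m_2 + 1·m_3 = 6(Δ_2 - Δ_1) = 114
Clamped end conditions give two more equations: 2h_0·m_0 + h_0·m_1 = 6(Δ_0 - p'(0)) = 0 and h_2·m_2 + 2h_2·m_3 = 6(p'(4) - Δ_2) = -108.
Forward elimination and back-substitution give m_0 = 70/11, m_1 = -140/11, m_2 = 568/11, m_3 = -878/11.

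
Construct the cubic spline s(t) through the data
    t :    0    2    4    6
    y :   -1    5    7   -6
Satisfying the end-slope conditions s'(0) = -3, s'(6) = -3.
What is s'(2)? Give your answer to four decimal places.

With M_i denoting the second derivative at x_i, h_i = 2, 2, 2, and Δ_i = (y_(i+1) − y_i)/h_i = 3, 1, -13/2:
  2·M_0 + 8·M_1 + 2·M_2 = 6(Δ_1 - Δ_0) = -12
  2·M_1 + 8·M_2 + 2·M_3 = 6(Δ_2 - Δ_1) = -45
Clamped end conditions give two more equations: 2h_0·M_0 + h_0·M_1 = 6(Δ_0 - s'(0)) = 36 and h_2·M_2 + 2h_2·M_3 = 6(s'(6) - Δ_2) = 21.
Hence M_0 = 101/10, M_1 = -11/5, M_2 = -73/10, M_3 = 89/10.
On [2, 4], s'(t) = b_1 + 2c_1·(t - 2) + 3d_1·(t - 2)² with b_1 = Δ_1 - h_1(2M_1 + M_2)/6 = 49/10, c_1 = M_1/2 = -11/10, d_1 = (M_2 - M_1)/(6h_1) = -17/40. So s'(2) = 49/10.

4.9000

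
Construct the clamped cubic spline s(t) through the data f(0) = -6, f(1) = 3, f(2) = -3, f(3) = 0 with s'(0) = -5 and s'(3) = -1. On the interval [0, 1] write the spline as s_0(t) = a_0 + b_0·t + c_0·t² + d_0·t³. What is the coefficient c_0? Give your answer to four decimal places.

32.7333

Write σ_i for s''(x_i). With h_i = 1, 1, 1 and divided differences Δ_i = 9, -6, 3, the continuity of s' gives the tridiagonal system
  1·σ_0 + 4·σ_1 + 1·σ_2 = 6(Δ_1 - Δ_0) = -90
  1·σ_1 + 4·σ_2 + 1·σ_3 = 6(Δ_2 - Δ_1) = 54
Clamped end conditions give two more equations: 2h_0·σ_0 + h_0·σ_1 = 6(Δ_0 - s'(0)) = 84 and h_2·σ_2 + 2h_2·σ_3 = 6(s'(3) - Δ_2) = -24.
Forward elimination and back-substitution give σ_0 = 982/15, σ_1 = -704/15, σ_2 = 484/15, σ_3 = -422/15.
On [0, 1], with s_0(t) = a_0 + b_0·t + c_0·t² + d_0·t³: c_0 = σ_0/2 = 491/15, d_0 = (σ_1 - σ_0)/(6h_0) = -281/15, b_0 = Δ_0 - h_0(2σ_0 + σ_1)/6 = -5.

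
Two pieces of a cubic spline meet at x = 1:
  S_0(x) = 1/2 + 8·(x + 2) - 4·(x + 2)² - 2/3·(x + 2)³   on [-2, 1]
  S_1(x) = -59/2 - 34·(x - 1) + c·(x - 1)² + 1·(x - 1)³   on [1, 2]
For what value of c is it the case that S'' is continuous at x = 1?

S_0''(x) = -8 - 4·(x + 2), so S_0''(1) = -20. On the right, S_1''(1) = 2c, so c = -10.

-10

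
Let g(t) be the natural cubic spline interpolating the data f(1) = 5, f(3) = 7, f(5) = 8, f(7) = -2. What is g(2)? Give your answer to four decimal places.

5.8250

Write M_i for g''(x_i). With h_i = 2, 2, 2 and divided differences Δ_i = 1, 1/2, -5, the continuity of g' gives the tridiagonal system
  2·M_0 + 8·M_1 + 2·M_2 = 6(Δ_1 - Δ_0) = -3
  2·M_1 + 8·M_2 + 2·M_3 = 6(Δ_2 - Δ_1) = -33
Natural end conditions: M_0 = M_3 = 0.
Hence M_0 = 0, M_1 = 7/10, M_2 = -43/10, M_3 = 0.
On [1, 3], g(t) = 5 + 23/30·(t - 1) + 0·(t - 1)² + 7/120·(t - 1)³.
With (t - 1) = 1: g(2) = 233/40.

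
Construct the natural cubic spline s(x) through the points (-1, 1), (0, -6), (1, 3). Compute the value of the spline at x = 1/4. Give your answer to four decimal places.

-5.0625

Write M_i for s''(x_i). With h_i = 1, 1 and divided differences Δ_i = -7, 9, the continuity of s' gives the tridiagonal system
  1·M_0 + 4·M_1 + 1·M_2 = 6(Δ_1 - Δ_0) = 96
Natural end conditions: M_0 = M_2 = 0.
Solving the tridiagonal system: M_0 = 0, M_1 = 24, M_2 = 0.
On [0, 1], s(x) = -6 + 1·x + 12·x² - 4·x³.
With x = 1/4: s(1/4) = -81/16.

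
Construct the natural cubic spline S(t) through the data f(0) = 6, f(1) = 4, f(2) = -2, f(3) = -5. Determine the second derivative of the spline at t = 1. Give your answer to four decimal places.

Let M_i = S''(x_i). Step sizes h_i = 1, 1, 1; slopes of the chords Δ_i = (y_(i+1) - y_i)/h_i = -2, -6, -3.
  1·M_0 + 4·M_1 + 1·M_2 = 6(Δ_1 - Δ_0) = -24
  1·M_1 + 4·M_2 + 1·M_3 = 6(Δ_2 - Δ_1) = 18
Natural end conditions: M_0 = M_3 = 0.
Solving: M_0 = 0, M_1 = -38/5, M_2 = 32/5, M_3 = 0.

-7.6000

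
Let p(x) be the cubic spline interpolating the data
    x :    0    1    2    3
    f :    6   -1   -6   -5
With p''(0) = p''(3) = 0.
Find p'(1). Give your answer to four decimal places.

-6.7333

Put σ_i = p'' at the i-th knot. Here h = (1, 1, 1) and Δ = (-7, -5, 1), so the interior equations h_(i-1)·σ_(i-1) + 2(h_(i-1)+h_i)·σ_i + h_i·σ_(i+1) = 6(Δ_i − Δ_(i-1)) read
  1·σ_0 + 4·σ_1 + 1·σ_2 = 6(Δ_1 - Δ_0) = 12
  1·σ_1 + 4·σ_2 + 1·σ_3 = 6(Δ_2 - Δ_1) = 36
Natural end conditions: σ_0 = σ_3 = 0.
Solving: σ_0 = 0, σ_1 = 4/5, σ_2 = 44/5, σ_3 = 0.
On [1, 2], p'(x) = b_1 + 2c_1·(x - 1) + 3d_1·(x - 1)² with b_1 = Δ_1 - h_1(2σ_1 + σ_2)/6 = -101/15, c_1 = σ_1/2 = 2/5, d_1 = (σ_2 - σ_1)/(6h_1) = 4/3. So p'(1) = -101/15.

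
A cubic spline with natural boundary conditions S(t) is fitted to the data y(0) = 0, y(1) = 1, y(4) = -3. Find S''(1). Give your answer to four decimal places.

-1.7500

Put m_i = S'' at the i-th knot. Here h = (1, 3) and Δ = (1, -4/3), so the interior equations h_(i-1)·m_(i-1) + 2(h_(i-1)+h_i)·m_i + h_i·m_(i+1) = 6(Δ_i − Δ_(i-1)) read
  1·m_0 + 8·m_1 + 3·m_2 = 6(Δ_1 - Δ_0) = -14
Natural end conditions: m_0 = m_2 = 0.
Forward elimination and back-substitution give m_0 = 0, m_1 = -7/4, m_2 = 0.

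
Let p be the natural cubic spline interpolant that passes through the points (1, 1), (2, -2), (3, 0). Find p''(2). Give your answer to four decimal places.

7.5000

With σ_i denoting the second derivative at x_i, h_i = 1, 1, and Δ_i = (y_(i+1) − y_i)/h_i = -3, 2:
  1·σ_0 + 4·σ_1 + 1·σ_2 = 6(Δ_1 - Δ_0) = 30
Natural end conditions: σ_0 = σ_2 = 0.
Solving: σ_0 = 0, σ_1 = 15/2, σ_2 = 0.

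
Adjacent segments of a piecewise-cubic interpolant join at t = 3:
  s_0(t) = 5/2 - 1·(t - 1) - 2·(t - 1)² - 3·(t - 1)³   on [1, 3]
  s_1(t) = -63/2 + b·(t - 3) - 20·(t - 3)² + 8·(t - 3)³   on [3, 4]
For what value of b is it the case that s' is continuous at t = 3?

s_0'(t) = -1 - 4·(t - 1) - 9·(t - 1)², so s_0'(3) = -45. On the right, s_1'(3) = b, so b = -45.

-45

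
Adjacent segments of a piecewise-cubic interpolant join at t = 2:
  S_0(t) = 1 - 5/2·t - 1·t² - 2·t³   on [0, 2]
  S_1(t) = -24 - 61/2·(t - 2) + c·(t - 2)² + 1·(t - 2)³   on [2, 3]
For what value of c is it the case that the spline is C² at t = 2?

S_0''(t) = -2 - 12·t, so S_0''(2) = -26. On the right, S_1''(2) = 2c, so c = -13.

-13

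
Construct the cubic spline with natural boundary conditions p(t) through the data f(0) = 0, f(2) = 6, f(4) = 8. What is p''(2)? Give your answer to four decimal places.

Put M_i = p'' at the i-th knot. Here h = (2, 2) and Δ = (3, 1), so the interior equations h_(i-1)·M_(i-1) + 2(h_(i-1)+h_i)·M_i + h_i·M_(i+1) = 6(Δ_i − Δ_(i-1)) read
  2·M_0 + 8·M_1 + 2·M_2 = 6(Δ_1 - Δ_0) = -12
Natural end conditions: M_0 = M_2 = 0.
Forward elimination and back-substitution give M_0 = 0, M_1 = -3/2, M_2 = 0.

-1.5000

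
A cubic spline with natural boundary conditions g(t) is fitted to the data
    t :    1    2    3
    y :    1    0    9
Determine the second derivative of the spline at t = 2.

Put M_i = g'' at the i-th knot. Here h = (1, 1) and Δ = (-1, 9), so the interior equations h_(i-1)·M_(i-1) + 2(h_(i-1)+h_i)·M_i + h_i·M_(i+1) = 6(Δ_i − Δ_(i-1)) read
  1·M_0 + 4·M_1 + 1·M_2 = 6(Δ_1 - Δ_0) = 60
Natural end conditions: M_0 = M_2 = 0.
Solving the tridiagonal system: M_0 = 0, M_1 = 15, M_2 = 0.

15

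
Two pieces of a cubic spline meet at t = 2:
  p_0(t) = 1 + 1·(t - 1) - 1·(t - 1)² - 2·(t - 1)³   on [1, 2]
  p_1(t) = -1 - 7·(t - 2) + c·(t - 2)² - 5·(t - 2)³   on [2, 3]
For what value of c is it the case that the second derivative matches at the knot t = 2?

-7

p_0''(t) = -2 - 12·(t - 1), so p_0''(2) = -14. On the right, p_1''(2) = 2c, so c = -7.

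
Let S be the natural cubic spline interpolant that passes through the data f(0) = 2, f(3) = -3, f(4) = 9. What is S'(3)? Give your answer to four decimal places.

Put σ_i = S'' at the i-th knot. Here h = (3, 1) and Δ = (-5/3, 12), so the interior equations h_(i-1)·σ_(i-1) + 2(h_(i-1)+h_i)·σ_i + h_i·σ_(i+1) = 6(Δ_i − Δ_(i-1)) read
  3·σ_0 + 8·σ_1 + 1·σ_2 = 6(Δ_1 - Δ_0) = 82
Natural end conditions: σ_0 = σ_2 = 0.
Solving: σ_0 = 0, σ_1 = 41/4, σ_2 = 0.
On [3, 4], S'(x) = b_1 + 2c_1·(x - 3) + 3d_1·(x - 3)² with b_1 = Δ_1 - h_1(2σ_1 + σ_2)/6 = 103/12, c_1 = σ_1/2 = 41/8, d_1 = (σ_2 - σ_1)/(6h_1) = -41/24. So S'(3) = 103/12.

8.5833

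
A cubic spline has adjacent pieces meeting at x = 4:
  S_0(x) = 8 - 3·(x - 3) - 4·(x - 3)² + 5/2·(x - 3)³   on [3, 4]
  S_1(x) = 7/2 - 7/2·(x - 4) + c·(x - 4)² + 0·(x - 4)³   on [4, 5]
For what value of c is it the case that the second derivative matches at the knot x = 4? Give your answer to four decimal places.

S_0''(x) = -8 + 15·(x - 3), so S_0''(4) = 7. On the right, S_1''(4) = 2c, so c = 7/2.

3.5000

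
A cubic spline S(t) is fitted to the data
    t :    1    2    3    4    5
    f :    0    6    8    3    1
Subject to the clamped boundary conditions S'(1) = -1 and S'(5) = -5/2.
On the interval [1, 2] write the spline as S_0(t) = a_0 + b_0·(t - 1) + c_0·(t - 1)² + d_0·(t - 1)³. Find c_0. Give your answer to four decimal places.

With m_i denoting the second derivative at x_i, h_i = 1, 1, 1, 1, and Δ_i = (y_(i+1) − y_i)/h_i = 6, 2, -5, -2:
  1·m_0 + 4·m_1 + 1·m_2 = 6(Δ_1 - Δ_0) = -24
  1·m_1 + 4·m_2 + 1·m_3 = 6(Δ_2 - Δ_1) = -42
  1·m_2 + 4·m_3 + 1·m_4 = 6(Δ_3 - Δ_2) = 18
Clamped end conditions give two more equations: 2h_0·m_0 + h_0·m_1 = 6(Δ_0 - S'(1)) = 42 and h_3·m_3 + 2h_3·m_4 = 6(S'(5) - Δ_3) = -3.
Solving: m_0 = 1455/56, m_1 = -279/28, m_2 = -81/8, m_3 = 237/28, m_4 = -321/56.
On [1, 2], with S_0(t) = a_0 + b_0·(t - 1) + c_0·(t - 1)² + d_0·(t - 1)³: c_0 = m_0/2 = 1455/112, d_0 = (m_1 - m_0)/(6h_0) = -671/112, b_0 = Δ_0 - h_0(2m_0 + m_1)/6 = -1.

12.9911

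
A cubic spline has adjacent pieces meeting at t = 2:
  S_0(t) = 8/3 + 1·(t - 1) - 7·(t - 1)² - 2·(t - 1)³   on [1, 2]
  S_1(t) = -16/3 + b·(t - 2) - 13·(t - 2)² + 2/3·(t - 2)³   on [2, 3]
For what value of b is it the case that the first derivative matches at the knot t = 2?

S_0'(t) = 1 - 14·(t - 1) - 6·(t - 1)², so S_0'(2) = -19. On the right, S_1'(2) = b, so b = -19.

-19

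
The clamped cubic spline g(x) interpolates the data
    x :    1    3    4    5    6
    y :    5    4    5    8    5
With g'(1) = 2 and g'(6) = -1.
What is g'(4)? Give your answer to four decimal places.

Let M_i = g''(x_i). Step sizes h_i = 2, 1, 1, 1; slopes of the chords Δ_i = (y_(i+1) - y_i)/h_i = -1/2, 1, 3, -3.
  2·M_0 + 6·M_1 + 1·M_2 = 6(Δ_1 - Δ_0) = 9
  1·M_1 + 4·M_2 + 1·M_3 = 6(Δ_2 - Δ_1) = 12
  1·M_2 + 4·M_3 + 1·M_4 = 6(Δ_3 - Δ_2) = -36
Clamped end conditions give two more equations: 2h_0·M_0 + h_0·M_1 = 6(Δ_0 - g'(1)) = -15 and h_3·M_3 + 2h_3·M_4 = 6(g'(6) - Δ_3) = 12.
Solving the tridiagonal system: M_0 = -789/164, M_1 = 87/41, M_2 = 483/82, M_3 = -561/41, M_4 = 1053/82.
On [4, 5], g'(x) = b_2 + 2c_2·(x - 4) + 3d_2·(x - 4)² with b_2 = Δ_2 - h_2(2M_2 + M_3)/6 = 136/41, c_2 = M_2/2 = 483/164, d_2 = (M_3 - M_2)/(6h_2) = -535/164. So g'(4) = 136/41.

3.3171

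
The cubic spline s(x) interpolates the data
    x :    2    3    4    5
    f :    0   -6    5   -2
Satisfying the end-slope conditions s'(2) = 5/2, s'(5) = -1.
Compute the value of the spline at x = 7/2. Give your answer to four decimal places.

Put M_i = s'' at the i-th knot. Here h = (1, 1, 1) and Δ = (-6, 11, -7), so the interior equations h_(i-1)·M_(i-1) + 2(h_(i-1)+h_i)·M_i + h_i·M_(i+1) = 6(Δ_i − Δ_(i-1)) read
  1·M_0 + 4·M_1 + 1·M_2 = 6(Δ_1 - Δ_0) = 102
  1·M_1 + 4·M_2 + 1·M_3 = 6(Δ_2 - Δ_1) = -108
Clamped end conditions give two more equations: 2h_0·M_0 + h_0·M_1 = 6(Δ_0 - s'(2)) = -51 and h_2·M_2 + 2h_2·M_3 = 6(s'(5) - Δ_2) = 36.
Solving the tridiagonal system: M_0 = -764/15, M_1 = 763/15, M_2 = -758/15, M_3 = 649/15.
On [3, 4], s(x) = -6 + 37/15·(x - 3) + 763/30·(x - 3)² - 169/10·(x - 3)³.
With (x - 3) = 1/2: s(7/2) = -25/48.

-0.5208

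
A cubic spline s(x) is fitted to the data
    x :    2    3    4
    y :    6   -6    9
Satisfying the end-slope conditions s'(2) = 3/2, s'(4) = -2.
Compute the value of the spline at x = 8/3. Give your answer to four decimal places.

Put m_i = s'' at the i-th knot. Here h = (1, 1) and Δ = (-12, 15), so the interior equations h_(i-1)·m_(i-1) + 2(h_(i-1)+h_i)·m_i + h_i·m_(i+1) = 6(Δ_i − Δ_(i-1)) read
  1·m_0 + 4·m_1 + 1·m_2 = 6(Δ_1 - Δ_0) = 162
Clamped end conditions give two more equations: 2h_0·m_0 + h_0·m_1 = 6(Δ_0 - s'(2)) = -81 and h_1·m_1 + 2h_1·m_2 = 6(s'(4) - Δ_1) = -102.
Solving: m_0 = -331/4, m_1 = 169/2, m_2 = -373/4.
On [2, 3], s(x) = 6 + 3/2·(x - 2) - 331/8·(x - 2)² + 223/8·(x - 2)³.
With (x - 2) = 2/3: s(8/3) = -169/54.

-3.1296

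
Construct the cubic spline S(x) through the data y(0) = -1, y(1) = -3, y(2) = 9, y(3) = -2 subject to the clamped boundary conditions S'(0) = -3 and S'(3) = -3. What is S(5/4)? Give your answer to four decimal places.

0.0844

Put M_i = S'' at the i-th knot. Here h = (1, 1, 1) and Δ = (-2, 12, -11), so the interior equations h_(i-1)·M_(i-1) + 2(h_(i-1)+h_i)·M_i + h_i·M_(i+1) = 6(Δ_i − Δ_(i-1)) read
  1·M_0 + 4·M_1 + 1·M_2 = 6(Δ_1 - Δ_0) = 84
  1·M_1 + 4·M_2 + 1·M_3 = 6(Δ_2 - Δ_1) = -138
Clamped end conditions give two more equations: 2h_0·M_0 + h_0·M_1 = 6(Δ_0 - S'(0)) = 6 and h_2·M_2 + 2h_2·M_3 = 6(S'(3) - Δ_2) = 48.
Solving: M_0 = -84/5, M_1 = 198/5, M_2 = -288/5, M_3 = 264/5.
On [1, 2], S(x) = -3 + 42/5·(x - 1) + 99/5·(x - 1)² - 81/5·(x - 1)³.
With (x - 1) = 1/4: S(5/4) = 27/320.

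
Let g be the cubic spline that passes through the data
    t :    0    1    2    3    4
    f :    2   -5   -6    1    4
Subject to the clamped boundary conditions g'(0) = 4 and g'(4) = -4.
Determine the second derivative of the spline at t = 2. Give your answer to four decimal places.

8.5000

Put M_i = g'' at the i-th knot. Here h = (1, 1, 1, 1) and Δ = (-7, -1, 7, 3), so the interior equations h_(i-1)·M_(i-1) + 2(h_(i-1)+h_i)·M_i + h_i·M_(i+1) = 6(Δ_i − Δ_(i-1)) read
  1·M_0 + 4·M_1 + 1·M_2 = 6(Δ_1 - Δ_0) = 36
  1·M_1 + 4·M_2 + 1·M_3 = 6(Δ_2 - Δ_1) = 48
  1·M_2 + 4·M_3 + 1·M_4 = 6(Δ_3 - Δ_2) = -24
Clamped end conditions give two more equations: 2h_0·M_0 + h_0·M_1 = 6(Δ_0 - g'(0)) = -66 and h_3·M_3 + 2h_3·M_4 = 6(g'(4) - Δ_3) = -42.
Hence M_0 = -583/14, M_1 = 121/7, M_2 = 17/2, M_3 = -23/7, M_4 = -271/14.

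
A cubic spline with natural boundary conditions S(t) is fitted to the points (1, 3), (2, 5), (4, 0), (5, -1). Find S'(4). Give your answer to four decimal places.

With m_i denoting the second derivative at x_i, h_i = 1, 2, 1, and Δ_i = (y_(i+1) − y_i)/h_i = 2, -5/2, -1:
  1·m_0 + 6·m_1 + 2·m_2 = 6(Δ_1 - Δ_0) = -27
  2·m_1 + 6·m_2 + 1·m_3 = 6(Δ_2 - Δ_1) = 9
Natural end conditions: m_0 = m_3 = 0.
Solving: m_0 = 0, m_1 = -45/8, m_2 = 27/8, m_3 = 0.
On [4, 5], S'(t) = b_2 + 2c_2·(t - 4) + 3d_2·(t - 4)² with b_2 = Δ_2 - h_2(2m_2 + m_3)/6 = -17/8, c_2 = m_2/2 = 27/16, d_2 = (m_3 - m_2)/(6h_2) = -9/16. So S'(4) = -17/8.

-2.1250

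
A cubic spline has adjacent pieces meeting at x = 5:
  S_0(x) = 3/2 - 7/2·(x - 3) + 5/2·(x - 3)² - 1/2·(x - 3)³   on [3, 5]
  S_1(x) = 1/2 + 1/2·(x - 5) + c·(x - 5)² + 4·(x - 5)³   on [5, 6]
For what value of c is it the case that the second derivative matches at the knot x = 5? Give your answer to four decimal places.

S_0''(x) = 5 - 3·(x - 3), so S_0''(5) = -1. On the right, S_1''(5) = 2c, so c = -1/2.

-0.5000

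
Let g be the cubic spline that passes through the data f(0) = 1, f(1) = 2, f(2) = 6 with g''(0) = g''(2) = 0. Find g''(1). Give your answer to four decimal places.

With σ_i denoting the second derivative at x_i, h_i = 1, 1, and Δ_i = (y_(i+1) − y_i)/h_i = 1, 4:
  1·σ_0 + 4·σ_1 + 1·σ_2 = 6(Δ_1 - Δ_0) = 18
Natural end conditions: σ_0 = σ_2 = 0.
Forward elimination and back-substitution give σ_0 = 0, σ_1 = 9/2, σ_2 = 0.

4.5000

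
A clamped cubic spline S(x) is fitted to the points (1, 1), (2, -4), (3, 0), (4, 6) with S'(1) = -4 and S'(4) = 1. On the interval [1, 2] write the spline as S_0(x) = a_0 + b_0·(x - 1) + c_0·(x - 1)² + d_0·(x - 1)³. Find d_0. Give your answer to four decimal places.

4.3333

Write M_i for S''(x_i). With h_i = 1, 1, 1 and divided differences Δ_i = -5, 4, 6, the continuity of S' gives the tridiagonal system
  1·M_0 + 4·M_1 + 1·M_2 = 6(Δ_1 - Δ_0) = 54
  1·M_1 + 4·M_2 + 1·M_3 = 6(Δ_2 - Δ_1) = 12
Clamped end conditions give two more equations: 2h_0·M_0 + h_0·M_1 = 6(Δ_0 - S'(1)) = -6 and h_2·M_2 + 2h_2·M_3 = 6(S'(4) - Δ_2) = -30.
Hence M_0 = -32/3, M_1 = 46/3, M_2 = 10/3, M_3 = -50/3.
On [1, 2], with S_0(x) = a_0 + b_0·(x - 1) + c_0·(x - 1)² + d_0·(x - 1)³: c_0 = M_0/2 = -16/3, d_0 = (M_1 - M_0)/(6h_0) = 13/3, b_0 = Δ_0 - h_0(2M_0 + M_1)/6 = -4.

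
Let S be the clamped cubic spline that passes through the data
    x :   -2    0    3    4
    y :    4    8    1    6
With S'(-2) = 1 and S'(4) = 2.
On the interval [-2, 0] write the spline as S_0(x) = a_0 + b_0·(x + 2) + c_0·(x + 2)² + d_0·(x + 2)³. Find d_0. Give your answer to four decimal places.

With σ_i denoting the second derivative at x_i, h_i = 2, 3, 1, and Δ_i = (y_(i+1) − y_i)/h_i = 2, -7/3, 5:
  2·σ_0 + 10·σ_1 + 3·σ_2 = 6(Δ_1 - Δ_0) = -26
  3·σ_1 + 8·σ_2 + 1·σ_3 = 6(Δ_2 - Δ_1) = 44
Clamped end conditions give two more equations: 2h_0·σ_0 + h_0·σ_1 = 6(Δ_0 - S'(-2)) = 6 and h_2·σ_2 + 2h_2·σ_3 = 6(S'(4) - Δ_2) = -18.
Solving the tridiagonal system: σ_0 = 184/39, σ_1 = -251/39, σ_2 = 376/39, σ_3 = -539/39.
On [-2, 0], with S_0(x) = a_0 + b_0·(x + 2) + c_0·(x + 2)² + d_0·(x + 2)³: c_0 = σ_0/2 = 92/39, d_0 = (σ_1 - σ_0)/(6h_0) = -145/156, b_0 = Δ_0 - h_0(2σ_0 + σ_1)/6 = 1.

-0.9295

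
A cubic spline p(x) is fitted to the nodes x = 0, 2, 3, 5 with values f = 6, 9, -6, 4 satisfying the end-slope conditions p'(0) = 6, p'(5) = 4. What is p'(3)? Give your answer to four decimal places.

-9.0938

Let σ_i = p''(x_i). Step sizes h_i = 2, 1, 2; slopes of the chords Δ_i = (y_(i+1) - y_i)/h_i = 3/2, -15, 5.
  2·σ_0 + 6·σ_1 + 1·σ_2 = 6(Δ_1 - Δ_0) = -99
  1·σ_1 + 6·σ_2 + 2·σ_3 = 6(Δ_2 - Δ_1) = 120
Clamped end conditions give two more equations: 2h_0·σ_0 + h_0·σ_1 = 6(Δ_0 - p'(0)) = -27 and h_2·σ_2 + 2h_2·σ_3 = 6(p'(5) - Δ_2) = -6.
Forward elimination and back-substitution give σ_0 = 151/32, σ_1 = -367/16, σ_2 = 467/16, σ_3 = -515/32.
On [3, 5], p'(x) = b_2 + 2c_2·(x - 3) + 3d_2·(x - 3)² with b_2 = Δ_2 - h_2(2σ_2 + σ_3)/6 = -291/32, c_2 = σ_2/2 = 467/32, d_2 = (σ_3 - σ_2)/(6h_2) = -483/128. So p'(3) = -291/32.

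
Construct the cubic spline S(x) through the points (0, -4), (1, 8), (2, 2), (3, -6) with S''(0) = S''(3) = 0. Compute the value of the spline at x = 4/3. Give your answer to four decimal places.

7.5309

With M_i denoting the second derivative at x_i, h_i = 1, 1, 1, and Δ_i = (y_(i+1) − y_i)/h_i = 12, -6, -8:
  1·M_0 + 4·M_1 + 1·M_2 = 6(Δ_1 - Δ_0) = -108
  1·M_1 + 4·M_2 + 1·M_3 = 6(Δ_2 - Δ_1) = -12
Natural end conditions: M_0 = M_3 = 0.
Solving: M_0 = 0, M_1 = -28, M_2 = 4, M_3 = 0.
On [1, 2], S(x) = 8 + 8/3·(x - 1) - 14·(x - 1)² + 16/3·(x - 1)³.
With (x - 1) = 1/3: S(4/3) = 610/81.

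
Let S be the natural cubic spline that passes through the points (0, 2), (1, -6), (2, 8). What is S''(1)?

With σ_i denoting the second derivative at x_i, h_i = 1, 1, and Δ_i = (y_(i+1) − y_i)/h_i = -8, 14:
  1·σ_0 + 4·σ_1 + 1·σ_2 = 6(Δ_1 - Δ_0) = 132
Natural end conditions: σ_0 = σ_2 = 0.
Hence σ_0 = 0, σ_1 = 33, σ_2 = 0.

33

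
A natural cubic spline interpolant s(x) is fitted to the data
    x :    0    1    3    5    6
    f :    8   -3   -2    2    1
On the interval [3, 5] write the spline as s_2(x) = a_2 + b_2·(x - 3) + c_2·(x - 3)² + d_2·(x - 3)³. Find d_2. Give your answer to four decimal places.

Put m_i = s'' at the i-th knot. Here h = (1, 2, 2, 1) and Δ = (-11, 1/2, 2, -1), so the interior equations h_(i-1)·m_(i-1) + 2(h_(i-1)+h_i)·m_i + h_i·m_(i+1) = 6(Δ_i − Δ_(i-1)) read
  1·m_0 + 6·m_1 + 2·m_2 = 6(Δ_1 - Δ_0) = 69
  2·m_1 + 8·m_2 + 2·m_3 = 6(Δ_2 - Δ_1) = 9
  2·m_2 + 6·m_3 + 1·m_4 = 6(Δ_3 - Δ_2) = -18
Natural end conditions: m_0 = m_4 = 0.
Solving: m_0 = 0, m_1 = 119/10, m_2 = -6/5, m_3 = -13/5, m_4 = 0.
On [3, 5], with s_2(x) = a_2 + b_2·(x - 3) + c_2·(x - 3)² + d_2·(x - 3)³: c_2 = m_2/2 = -3/5, d_2 = (m_3 - m_2)/(6h_2) = -7/60, b_2 = Δ_2 - h_2(2m_2 + m_3)/6 = 11/3.

-0.1167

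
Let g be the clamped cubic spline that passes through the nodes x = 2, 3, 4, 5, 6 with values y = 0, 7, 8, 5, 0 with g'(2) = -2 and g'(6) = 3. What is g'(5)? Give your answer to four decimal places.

With M_i denoting the second derivative at x_i, h_i = 1, 1, 1, 1, and Δ_i = (y_(i+1) − y_i)/h_i = 7, 1, -3, -5:
  1·M_0 + 4·M_1 + 1·M_2 = 6(Δ_1 - Δ_0) = -36
  1·M_1 + 4·M_2 + 1·M_3 = 6(Δ_2 - Δ_1) = -24
  1·M_2 + 4·M_3 + 1·M_4 = 6(Δ_3 - Δ_2) = -12
Clamped end conditions give two more equations: 2h_0·M_0 + h_0·M_1 = 6(Δ_0 - g'(2)) = 54 and h_3·M_3 + 2h_3·M_4 = 6(g'(6) - Δ_3) = 48.
Forward elimination and back-substitution give M_0 = 1013/28, M_1 = -257/14, M_2 = 5/4, M_3 = -149/14, M_4 = 821/28.
On [5, 6], g'(x) = b_3 + 2c_3·(x - 5) + 3d_3·(x - 5)² with b_3 = Δ_3 - h_3(2M_3 + M_4)/6 = -355/56, c_3 = M_3/2 = -149/28, d_3 = (M_4 - M_3)/(6h_3) = 373/56. So g'(5) = -355/56.

-6.3393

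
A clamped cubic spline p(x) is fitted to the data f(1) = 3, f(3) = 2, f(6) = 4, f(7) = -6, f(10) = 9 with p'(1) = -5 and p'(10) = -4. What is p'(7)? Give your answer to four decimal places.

-5.3455

Put σ_i = p'' at the i-th knot. Here h = (2, 3, 1, 3) and Δ = (-1/2, 2/3, -10, 5), so the interior equations h_(i-1)·σ_(i-1) + 2(h_(i-1)+h_i)·σ_i + h_i·σ_(i+1) = 6(Δ_i − Δ_(i-1)) read
  2·σ_0 + 10·σ_1 + 3·σ_2 = 6(Δ_1 - Δ_0) = 7
  3·σ_1 + 8·σ_2 + 1·σ_3 = 6(Δ_2 - Δ_1) = -64
  1·σ_2 + 8·σ_3 + 3·σ_4 = 6(Δ_3 - Δ_2) = 90
Clamped end conditions give two more equations: 2h_0·σ_0 + h_0·σ_1 = 6(Δ_0 - p'(1)) = 27 and h_3·σ_3 + 2h_3·σ_4 = 6(p'(10) - Δ_3) = -54.
Solving the tridiagonal system: σ_0 = 5519/1068, σ_1 = 845/267, σ_2 = -6227/534, σ_3 = 5285/267, σ_4 = -10091/534.
On [7, 10], p'(x) = b_3 + 2c_3·(x - 7) + 3d_3·(x - 7)² with b_3 = Δ_3 - h_3(2σ_3 + σ_4)/6 = -1903/356, c_3 = σ_3/2 = 5285/534, d_3 = (σ_4 - σ_3)/(6h_3) = -6887/3204. So p'(7) = -1903/356.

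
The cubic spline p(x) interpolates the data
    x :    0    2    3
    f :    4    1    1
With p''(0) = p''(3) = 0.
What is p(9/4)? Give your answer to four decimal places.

Let M_i = p''(x_i). Step sizes h_i = 2, 1; slopes of the chords Δ_i = (y_(i+1) - y_i)/h_i = -3/2, 0.
  2·M_0 + 6·M_1 + 1·M_2 = 6(Δ_1 - Δ_0) = 9
Natural end conditions: M_0 = M_2 = 0.
Hence M_0 = 0, M_1 = 3/2, M_2 = 0.
On [2, 3], p(x) = 1 - 1/2·(x - 2) + 3/4·(x - 2)² - 1/4·(x - 2)³.
With (x - 2) = 1/4: p(9/4) = 235/256.

0.9180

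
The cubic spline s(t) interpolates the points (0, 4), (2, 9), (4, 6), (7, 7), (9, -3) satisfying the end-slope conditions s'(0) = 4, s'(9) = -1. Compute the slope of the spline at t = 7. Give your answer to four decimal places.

-3.9379

With M_i denoting the second derivative at x_i, h_i = 2, 2, 3, 2, and Δ_i = (y_(i+1) − y_i)/h_i = 5/2, -3/2, 1/3, -5:
  2·M_0 + 8·M_1 + 2·M_2 = 6(Δ_1 - Δ_0) = -24
  2·M_1 + 10·M_2 + 3·M_3 = 6(Δ_2 - Δ_1) = 11
  3·M_2 + 10·M_3 + 2·M_4 = 6(Δ_3 - Δ_2) = -32
Clamped end conditions give two more equations: 2h_0·M_0 + h_0·M_1 = 6(Δ_0 - s'(0)) = -9 and h_3·M_3 + 2h_3·M_4 = 6(s'(9) - Δ_3) = 24.
Solving the tridiagonal system: M_0 = -58/177, M_1 = -1361/354, M_2 = 656/177, M_3 = -1084/177, M_4 = 1604/177.
On [7, 9], s'(t) = b_3 + 2c_3·(t - 7) + 3d_3·(t - 7)² with b_3 = Δ_3 - h_3(2M_3 + M_4)/6 = -697/177, c_3 = M_3/2 = -542/177, d_3 = (M_4 - M_3)/(6h_3) = 224/177. So s'(7) = -697/177.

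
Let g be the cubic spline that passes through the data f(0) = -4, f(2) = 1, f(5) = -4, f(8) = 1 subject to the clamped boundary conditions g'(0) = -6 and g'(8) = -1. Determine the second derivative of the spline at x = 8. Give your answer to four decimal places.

Let m_i = g''(x_i). Step sizes h_i = 2, 3, 3; slopes of the chords Δ_i = (y_(i+1) - y_i)/h_i = 5/2, -5/3, 5/3.
  2·m_0 + 10·m_1 + 3·m_2 = 6(Δ_1 - Δ_0) = -25
  3·m_1 + 12·m_2 + 3·m_3 = 6(Δ_2 - Δ_1) = 20
Clamped end conditions give two more equations: 2h_0·m_0 + h_0·m_1 = 6(Δ_0 - g'(0)) = 51 and h_2·m_2 + 2h_2·m_3 = 6(g'(8) - Δ_2) = -16.
Hence m_0 = 621/38, m_1 = -273/38, m_2 = 269/57, m_3 = -191/38.

-5.0263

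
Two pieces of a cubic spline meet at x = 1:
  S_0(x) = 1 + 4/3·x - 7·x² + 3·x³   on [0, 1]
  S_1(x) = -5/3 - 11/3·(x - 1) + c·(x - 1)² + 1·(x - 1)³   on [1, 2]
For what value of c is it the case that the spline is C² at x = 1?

2

S_0''(x) = -14 + 18·x, so S_0''(1) = 4. On the right, S_1''(1) = 2c, so c = 2.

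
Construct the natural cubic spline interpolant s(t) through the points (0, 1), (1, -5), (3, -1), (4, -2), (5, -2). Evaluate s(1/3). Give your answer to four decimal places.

-1.5100

Put σ_i = s'' at the i-th knot. Here h = (1, 2, 1, 1) and Δ = (-6, 2, -1, 0), so the interior equations h_(i-1)·σ_(i-1) + 2(h_(i-1)+h_i)·σ_i + h_i·σ_(i+1) = 6(Δ_i − Δ_(i-1)) read
  1·σ_0 + 6·σ_1 + 2·σ_2 = 6(Δ_1 - Δ_0) = 48
  2·σ_1 + 6·σ_2 + 1·σ_3 = 6(Δ_2 - Δ_1) = -18
  1·σ_2 + 4·σ_3 + 1·σ_4 = 6(Δ_3 - Δ_2) = 6
Natural end conditions: σ_0 = σ_4 = 0.
Solving the tridiagonal system: σ_0 = 0, σ_1 = 630/61, σ_2 = -426/61, σ_3 = 198/61, σ_4 = 0.
On [0, 1], s(t) = 1 - 471/61·t + 0·t² + 105/61·t³.
With t = 1/3: s(1/3) = -829/549.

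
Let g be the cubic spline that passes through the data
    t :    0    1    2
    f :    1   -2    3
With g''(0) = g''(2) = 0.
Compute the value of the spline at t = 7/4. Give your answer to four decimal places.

1.2813

Let σ_i = g''(x_i). Step sizes h_i = 1, 1; slopes of the chords Δ_i = (y_(i+1) - y_i)/h_i = -3, 5.
  1·σ_0 + 4·σ_1 + 1·σ_2 = 6(Δ_1 - Δ_0) = 48
Natural end conditions: σ_0 = σ_2 = 0.
Forward elimination and back-substitution give σ_0 = 0, σ_1 = 12, σ_2 = 0.
On [1, 2], g(t) = -2 + 1·(t - 1) + 6·(t - 1)² - 2·(t - 1)³.
With (t - 1) = 3/4: g(7/4) = 41/32.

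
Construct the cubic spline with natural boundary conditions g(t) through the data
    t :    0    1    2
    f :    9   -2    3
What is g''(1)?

Let m_i = g''(x_i). Step sizes h_i = 1, 1; slopes of the chords Δ_i = (y_(i+1) - y_i)/h_i = -11, 5.
  1·m_0 + 4·m_1 + 1·m_2 = 6(Δ_1 - Δ_0) = 96
Natural end conditions: m_0 = m_2 = 0.
Hence m_0 = 0, m_1 = 24, m_2 = 0.

24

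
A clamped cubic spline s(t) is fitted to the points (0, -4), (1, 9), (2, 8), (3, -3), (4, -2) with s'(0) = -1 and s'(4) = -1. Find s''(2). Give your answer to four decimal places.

Write M_i for s''(x_i). With h_i = 1, 1, 1, 1 and divided differences Δ_i = 13, -1, -11, 1, the continuity of s' gives the tridiagonal system
  1·M_0 + 4·M_1 + 1·M_2 = 6(Δ_1 - Δ_0) = -84
  1·M_1 + 4·M_2 + 1·M_3 = 6(Δ_2 - Δ_1) = -60
  1·M_2 + 4·M_3 + 1·M_4 = 6(Δ_3 - Δ_2) = 72
Clamped end conditions give two more equations: 2h_0·M_0 + h_0·M_1 = 6(Δ_0 - s'(0)) = 84 and h_3·M_3 + 2h_3·M_4 = 6(s'(4) - Δ_3) = -12.
Hence M_0 = 813/14, M_1 = -225/7, M_2 = -27/2, M_3 = 183/7, M_4 = -267/14.

-13.5000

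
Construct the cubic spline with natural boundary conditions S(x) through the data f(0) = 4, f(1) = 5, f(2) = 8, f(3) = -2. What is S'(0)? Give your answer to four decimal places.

Put m_i = S'' at the i-th knot. Here h = (1, 1, 1) and Δ = (1, 3, -10), so the interior equations h_(i-1)·m_(i-1) + 2(h_(i-1)+h_i)·m_i + h_i·m_(i+1) = 6(Δ_i − Δ_(i-1)) read
  1·m_0 + 4·m_1 + 1·m_2 = 6(Δ_1 - Δ_0) = 12
  1·m_1 + 4·m_2 + 1·m_3 = 6(Δ_2 - Δ_1) = -78
Natural end conditions: m_0 = m_3 = 0.
Forward elimination and back-substitution give m_0 = 0, m_1 = 42/5, m_2 = -108/5, m_3 = 0.
On [0, 1], S'(x) = b_0 + 2c_0·x + 3d_0·x² with b_0 = Δ_0 - h_0(2m_0 + m_1)/6 = -2/5, c_0 = m_0/2 = 0, d_0 = (m_1 - m_0)/(6h_0) = 7/5. So S'(0) = -2/5.

-0.4000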